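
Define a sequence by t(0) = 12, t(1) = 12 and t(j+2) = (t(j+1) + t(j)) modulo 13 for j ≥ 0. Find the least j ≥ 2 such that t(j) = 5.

Listing terms: t(0) = 12; t(1) = 12; t(2) = 11; t(3) = 10; t(4) = 8; t(5) = 5; t(6) = 0; t(7) = 5; t(8) = 5; t(9) = 10; t(10) = 2; t(11) = 12; t(12) = 1; t(13) = 0; t(14) = 1; t(15) = 1; t(16) = 2; t(17) = 3; t(18) = 5; t(19) = 8; t(20) = 0; t(21) = 8; t(22) = 8; t(23) = 3; t(24) = 11; t(25) = 1; t(26) = 12; t(27) = 0; t(28) = 12; t(29) = 12.
Since (t(28), t(29)) = (t(0), t(1)) = (12, 12) (two consecutive terms determine the rest), the sequence is periodic with period 28.
The value 5 first appears (with j ≥ 2) at t(5).

5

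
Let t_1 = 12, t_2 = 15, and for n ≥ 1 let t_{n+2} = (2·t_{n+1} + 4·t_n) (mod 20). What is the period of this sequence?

We have t_1 = 12, t_2 = 15, t_3 = 18, t_4 = 16, t_5 = 4, t_6 = 12, t_7 = 0, t_8 = 8, t_9 = 16, t_{10} = 4.
Since (t_9, t_{10}) = (t_4, t_5) = (16, 4) (two consecutive terms determine the rest), the sequence is eventually periodic: after a pre-period of length 3 it cycles with period 5.

5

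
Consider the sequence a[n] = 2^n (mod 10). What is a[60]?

We have a[1] = 2,  a[2] = 4,  a[3] = 8,  a[4] = 6,  a[5] = 2.
Since a[5] = a[1] = 2, the sequence is periodic with period 4.
(60 - 1) mod 4 = 3, so a[60] = a[4] = 6.

6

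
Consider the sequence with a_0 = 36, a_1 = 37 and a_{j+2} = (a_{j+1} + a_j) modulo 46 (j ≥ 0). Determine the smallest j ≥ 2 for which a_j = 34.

21

a_0 = 36; a_1 = 37; a_2 = 27; a_3 = 18; a_4 = 45; a_5 = 17; a_6 = 16; a_7 = 33; a_8 = 3; a_9 = 36; a_{10} = 39; a_{11} = 29; a_{12} = 22; a_{13} = 5; a_{14} = 27; a_{15} = 32; a_{16} = 13; a_{17} = 45; a_{18} = 12; a_{19} = 11; a_{20} = 23; a_{21} = 34; a_{22} = 11; a_{23} = 45; a_{24} = 10; a_{25} = 9; a_{26} = 19; a_{27} = 28; a_{28} = 1; a_{29} = 29; a_{30} = 30; a_{31} = 13; a_{32} = 43; a_{33} = 10; a_{34} = 7; a_{35} = 17; a_{36} = 24; a_{37} = 41; a_{38} = 19; a_{39} = 14; a_{40} = 33; a_{41} = 1; a_{42} = 34; a_{43} = 35; a_{44} = 23; a_{45} = 12; a_{46} = 35; a_{47} = 1; a_{48} = 36; a_{49} = 37.
Since (a_{48}, a_{49}) = (a_0, a_1) = (36, 37) (two consecutive terms determine the rest), the sequence is periodic with period 48.
The value 34 first appears (with j ≥ 2) at a_{21}.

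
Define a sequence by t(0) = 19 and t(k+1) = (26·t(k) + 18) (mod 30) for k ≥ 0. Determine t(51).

Computing terms: t(0) = 19; t(1) = 2; t(2) = 10; t(3) = 8; t(4) = 16; t(5) = 14; t(6) = 22; t(7) = 20; t(8) = 28; t(9) = 26; t(10) = 4; t(11) = 2.
Since t(11) = t(1) = 2, the sequence is eventually periodic: after a pre-period of length 1 it cycles with period 10.
For k ≥ 1, t(k) depends only on (k - 1) mod 10. (51 - 1) mod 10 = 0, so t(51) = t(1) = 2.

2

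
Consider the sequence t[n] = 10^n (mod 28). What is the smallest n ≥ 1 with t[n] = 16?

2

t[0] = 1,  t[1] = 10,  t[2] = 16,  t[3] = 20,  t[4] = 4,  t[5] = 12,  t[6] = 8,  t[7] = 24,  t[8] = 16.
Since t[8] = t[2] = 16, the sequence is eventually periodic: after a pre-period of length 2 it cycles with period 6.
The value 16 first appears (with n ≥ 1) at t[2].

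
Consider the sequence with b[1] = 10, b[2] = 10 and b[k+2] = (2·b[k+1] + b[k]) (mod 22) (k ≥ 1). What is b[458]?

10

b[1] = 10,  b[2] = 10,  b[3] = 8,  b[4] = 4,  b[5] = 16,  b[6] = 14,  b[7] = 0,  b[8] = 14,  b[9] = 6,  b[10] = 4,  b[11] = 14,  b[12] = 10,  b[13] = 12,  b[14] = 12,  b[15] = 14,  b[16] = 18,  b[17] = 6,  b[18] = 8,  b[19] = 0,  b[20] = 8,  b[21] = 16,  b[22] = 18,  b[23] = 8,  b[24] = 12,  b[25] = 10,  b[26] = 10.
Since (b[25], b[26]) = (b[1], b[2]) = (10, 10) (two consecutive terms determine the rest), the sequence is periodic with period 24.
(458 - 1) mod 24 = 1, so b[458] = b[2] = 10.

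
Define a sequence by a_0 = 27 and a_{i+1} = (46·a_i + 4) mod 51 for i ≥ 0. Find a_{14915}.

Listing terms: a_0 = 27; a_1 = 22; a_2 = 47; a_3 = 24; a_4 = 37; a_5 = 23; a_6 = 42; a_7 = 49; a_8 = 14; a_9 = 36; a_{10} = 28; a_{11} = 17; a_{12} = 21; a_{13} = 1; a_{14} = 50; a_{15} = 9; a_{16} = 10; a_{17} = 5; a_{18} = 30; a_{19} = 7; a_{20} = 20; a_{21} = 6; a_{22} = 25; a_{23} = 32; a_{24} = 48; a_{25} = 19; a_{26} = 11; a_{27} = 0; a_{28} = 4; a_{29} = 35; a_{30} = 33; a_{31} = 43; a_{32} = 44; a_{33} = 39; a_{34} = 13; a_{35} = 41; a_{36} = 3; a_{37} = 40; a_{38} = 8; a_{39} = 15; a_{40} = 31; a_{41} = 2; a_{42} = 45; a_{43} = 34; a_{44} = 38; a_{45} = 18; a_{46} = 16; a_{47} = 26; a_{48} = 27.
Since a_{48} = a_0 = 27, the sequence is periodic with period 48.
So a_{14915} = a_{0 + ((14915-0) mod 48)} = a_{35} = 41.

41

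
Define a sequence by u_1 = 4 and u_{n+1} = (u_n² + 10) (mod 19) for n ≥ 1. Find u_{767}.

14

We have u_1 = 4, u_2 = 7, u_3 = 2, u_4 = 14, u_5 = 16, u_6 = 0, u_7 = 10, u_8 = 15, u_9 = 7.
Since u_9 = u_2 = 7, the sequence is eventually periodic: after a pre-period of length 1 it cycles with period 7.
For n ≥ 2, u_n depends only on (n - 2) mod 7. (767 - 2) mod 7 = 2, so u_{767} = u_4 = 14.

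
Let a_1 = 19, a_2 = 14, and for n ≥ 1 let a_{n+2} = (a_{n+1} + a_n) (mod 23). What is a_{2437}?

We have a_1 = 19; a_2 = 14; a_3 = 10; a_4 = 1; a_5 = 11; a_6 = 12; a_7 = 0; a_8 = 12; a_9 = 12; a_{10} = 1; a_{11} = 13; a_{12} = 14; a_{13} = 4; a_{14} = 18; a_{15} = 22; a_{16} = 17; a_{17} = 16; a_{18} = 10; a_{19} = 3; a_{20} = 13; a_{21} = 16; a_{22} = 6; a_{23} = 22; a_{24} = 5; a_{25} = 4; a_{26} = 9; a_{27} = 13; a_{28} = 22; a_{29} = 12; a_{30} = 11; a_{31} = 0; a_{32} = 11; a_{33} = 11; a_{34} = 22; a_{35} = 10; a_{36} = 9; a_{37} = 19; a_{38} = 5; a_{39} = 1; a_{40} = 6; a_{41} = 7; a_{42} = 13; a_{43} = 20; a_{44} = 10; a_{45} = 7; a_{46} = 17; a_{47} = 1; a_{48} = 18; a_{49} = 19; a_{50} = 14.
The sequence repeats with period 48.
(2437 - 1) mod 48 = 36, so a_{2437} = a_{37} = 19.

19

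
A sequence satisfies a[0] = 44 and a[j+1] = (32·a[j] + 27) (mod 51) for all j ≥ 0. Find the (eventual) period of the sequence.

a[0] = 44, a[1] = 7, a[2] = 47, a[3] = 1, a[4] = 8, a[5] = 28, a[6] = 5, a[7] = 34, a[8] = 44.
Since a[8] = a[0] = 44, the sequence is periodic with period 8.

8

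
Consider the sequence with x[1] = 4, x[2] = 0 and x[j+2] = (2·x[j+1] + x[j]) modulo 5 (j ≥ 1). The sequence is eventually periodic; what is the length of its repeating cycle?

Computing terms: x[1] = 4; x[2] = 0; x[3] = 4; x[4] = 3; x[5] = 0; x[6] = 3; x[7] = 1; x[8] = 0; x[9] = 1; x[10] = 2; x[11] = 0; x[12] = 2; x[13] = 4; x[14] = 0.
Since (x[13], x[14]) = (x[1], x[2]) = (4, 0) (two consecutive terms determine the rest), the sequence is periodic with period 12.

12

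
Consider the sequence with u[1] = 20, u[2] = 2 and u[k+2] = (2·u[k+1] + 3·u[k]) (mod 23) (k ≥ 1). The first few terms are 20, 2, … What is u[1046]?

Listing terms: u[1] = 20; u[2] = 2; u[3] = 18; u[4] = 19; u[5] = 0; u[6] = 11; u[7] = 22; u[8] = 8; u[9] = 13; u[10] = 4; u[11] = 1; u[12] = 14; u[13] = 8; u[14] = 12; u[15] = 2; u[16] = 17; u[17] = 17; u[18] = 16; u[19] = 14; u[20] = 7; u[21] = 10; u[22] = 18; u[23] = 20; u[24] = 2.
The sequence repeats with period 22.
(1046 - 1) mod 22 = 11, so u[1046] = u[12] = 14.

14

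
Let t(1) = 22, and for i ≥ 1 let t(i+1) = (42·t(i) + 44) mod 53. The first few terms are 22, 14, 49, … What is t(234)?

Computing terms: t(1) = 22, t(2) = 14, t(3) = 49, t(4) = 35, t(5) = 30, t(6) = 32, t(7) = 10, t(8) = 40, t(9) = 28, t(10) = 1, t(11) = 33, t(12) = 52, t(13) = 2, t(14) = 22.
Since t(14) = t(1) = 22, the sequence is periodic with period 13.
So t(234) = t(1 + ((234-1) mod 13)) = t(13) = 2.

2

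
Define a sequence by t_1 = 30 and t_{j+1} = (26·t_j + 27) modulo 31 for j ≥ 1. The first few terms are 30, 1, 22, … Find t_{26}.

1

We have t_1 = 30,  t_2 = 1,  t_3 = 22,  t_4 = 10,  t_5 = 8,  t_6 = 18,  t_7 = 30.
The sequence repeats with period 6.
(26 - 1) mod 6 = 1, so t_{26} = t_2 = 1.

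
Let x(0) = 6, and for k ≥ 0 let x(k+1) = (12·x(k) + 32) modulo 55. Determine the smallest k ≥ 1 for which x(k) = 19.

9

x(0) = 6; x(1) = 49; x(2) = 15; x(3) = 47; x(4) = 46; x(5) = 34; x(6) = 0; x(7) = 32; x(8) = 31; x(9) = 19; x(10) = 40; x(11) = 17; x(12) = 16; x(13) = 4; x(14) = 25; x(15) = 2; x(16) = 1; x(17) = 44; x(18) = 10; x(19) = 42; x(20) = 41; x(21) = 29; x(22) = 50; x(23) = 27; x(24) = 26; x(25) = 14; x(26) = 35; x(27) = 12; x(28) = 11; x(29) = 54; x(30) = 20; x(31) = 52; x(32) = 51; x(33) = 39; x(34) = 5; x(35) = 37; x(36) = 36; x(37) = 24; x(38) = 45; x(39) = 22; x(40) = 21; x(41) = 9; x(42) = 30; x(43) = 7; x(44) = 6.
Since x(44) = x(0) = 6, the sequence is periodic with period 44.
The value 19 first appears (with k ≥ 1) at x(9).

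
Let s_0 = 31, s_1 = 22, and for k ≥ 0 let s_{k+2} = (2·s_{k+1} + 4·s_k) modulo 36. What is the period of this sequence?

24

s_0 = 31; s_1 = 22; s_2 = 24; s_3 = 28; s_4 = 8; s_5 = 20; s_6 = 0; s_7 = 8; s_8 = 16; s_9 = 28; s_{10} = 12; s_{11} = 28; s_{12} = 32; s_{13} = 32; s_{14} = 12; s_{15} = 8; s_{16} = 28; s_{17} = 16; s_{18} = 0; s_{19} = 28; s_{20} = 20; s_{21} = 8; s_{22} = 24; s_{23} = 8; s_{24} = 4; s_{25} = 4; s_{26} = 24; s_{27} = 28.
Since (s_{26}, s_{27}) = (s_2, s_3) = (24, 28) (two consecutive terms determine the rest), the sequence is eventually periodic: after a pre-period of length 2 it cycles with period 24.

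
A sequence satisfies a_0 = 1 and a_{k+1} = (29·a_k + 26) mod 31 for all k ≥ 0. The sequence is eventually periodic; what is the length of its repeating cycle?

Computing terms: a_0 = 1, a_1 = 24, a_2 = 9, a_3 = 8, a_4 = 10, a_5 = 6, a_6 = 14, a_7 = 29, a_8 = 30, a_9 = 28, a_{10} = 1.
Since a_{10} = a_0 = 1, the sequence is periodic with period 10.

10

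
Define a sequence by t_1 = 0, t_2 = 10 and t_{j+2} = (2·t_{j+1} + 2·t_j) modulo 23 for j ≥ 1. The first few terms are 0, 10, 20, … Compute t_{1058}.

10

Computing terms: t_1 = 0,  t_2 = 10,  t_3 = 20,  t_4 = 14,  t_5 = 22,  t_6 = 3,  t_7 = 4,  t_8 = 14,  t_9 = 13,  t_{10} = 8,  t_{11} = 19,  t_{12} = 8,  t_{13} = 8,  t_{14} = 9,  t_{15} = 11,  t_{16} = 17,  t_{17} = 10,  t_{18} = 8,  t_{19} = 13,  t_{20} = 19,  t_{21} = 18,  t_{22} = 5,  t_{23} = 0,  t_{24} = 10.
The sequence repeats with period 22.
So t_{1058} = t_{1 + ((1058-1) mod 22)} = t_2 = 10.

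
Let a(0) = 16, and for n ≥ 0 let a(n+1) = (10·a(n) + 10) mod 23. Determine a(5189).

a(0) = 16,  a(1) = 9,  a(2) = 8,  a(3) = 21,  a(4) = 13,  a(5) = 2,  a(6) = 7,  a(7) = 11,  a(8) = 5,  a(9) = 14,  a(10) = 12,  a(11) = 15,  a(12) = 22,  a(13) = 0,  a(14) = 10,  a(15) = 18,  a(16) = 6,  a(17) = 1,  a(18) = 20,  a(19) = 3,  a(20) = 17,  a(21) = 19,  a(22) = 16.
The sequence repeats with period 22.
(5189 - 0) mod 22 = 19, so a(5189) = a(19) = 3.

3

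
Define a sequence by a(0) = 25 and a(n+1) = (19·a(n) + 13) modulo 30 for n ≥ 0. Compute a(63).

Listing terms: a(0) = 25,  a(1) = 8,  a(2) = 15,  a(3) = 28,  a(4) = 5,  a(5) = 18,  a(6) = 25.
The sequence repeats with period 6.
So a(63) = a(0 + ((63-0) mod 6)) = a(3) = 28.

28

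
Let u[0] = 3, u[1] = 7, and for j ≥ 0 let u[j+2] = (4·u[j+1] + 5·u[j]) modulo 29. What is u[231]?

26

We have u[0] = 3,  u[1] = 7,  u[2] = 14,  u[3] = 4,  u[4] = 28,  u[5] = 16,  u[6] = 1,  u[7] = 26,  u[8] = 22,  u[9] = 15,  u[10] = 25,  u[11] = 1,  u[12] = 13,  u[13] = 28,  u[14] = 3,  u[15] = 7.
The sequence repeats with period 14.
So u[231] = u[0 + ((231-0) mod 14)] = u[7] = 26.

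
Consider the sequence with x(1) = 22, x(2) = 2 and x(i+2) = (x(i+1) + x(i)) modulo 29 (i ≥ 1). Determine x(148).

28

We have x(1) = 22; x(2) = 2; x(3) = 24; x(4) = 26; x(5) = 21; x(6) = 18; x(7) = 10; x(8) = 28; x(9) = 9; x(10) = 8; x(11) = 17; x(12) = 25; x(13) = 13; x(14) = 9; x(15) = 22; x(16) = 2.
Since (x(15), x(16)) = (x(1), x(2)) = (22, 2) (two consecutive terms determine the rest), the sequence is periodic with period 14.
So x(148) = x(1 + ((148-1) mod 14)) = x(8) = 28.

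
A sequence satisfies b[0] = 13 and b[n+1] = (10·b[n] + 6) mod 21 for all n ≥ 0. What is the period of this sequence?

b[0] = 13, b[1] = 10, b[2] = 1, b[3] = 16, b[4] = 19, b[5] = 7, b[6] = 13.
Since b[6] = b[0] = 13, the sequence is periodic with period 6.

6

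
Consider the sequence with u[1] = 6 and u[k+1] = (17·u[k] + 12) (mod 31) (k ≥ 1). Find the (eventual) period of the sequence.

We have u[1] = 6,  u[2] = 21,  u[3] = 28,  u[4] = 23,  u[5] = 0,  u[6] = 12,  u[7] = 30,  u[8] = 26,  u[9] = 20,  u[10] = 11,  u[11] = 13,  u[12] = 16,  u[13] = 5,  u[14] = 4,  u[15] = 18,  u[16] = 8,  u[17] = 24,  u[18] = 17,  u[19] = 22,  u[20] = 14,  u[21] = 2,  u[22] = 15,  u[23] = 19,  u[24] = 25,  u[25] = 3,  u[26] = 1,  u[27] = 29,  u[28] = 9,  u[29] = 10,  u[30] = 27,  u[31] = 6.
The sequence repeats with period 30.

30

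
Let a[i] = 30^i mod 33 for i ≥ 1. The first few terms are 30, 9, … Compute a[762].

9

Computing terms: a[1] = 30; a[2] = 9; a[3] = 6; a[4] = 15; a[5] = 21; a[6] = 3; a[7] = 24; a[8] = 27; a[9] = 18; a[10] = 12; a[11] = 30.
The sequence repeats with period 10.
So a[762] = a[1 + ((762-1) mod 10)] = a[2] = 9.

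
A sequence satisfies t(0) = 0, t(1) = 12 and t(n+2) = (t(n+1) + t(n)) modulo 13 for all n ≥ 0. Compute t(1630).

We have t(0) = 0,  t(1) = 12,  t(2) = 12,  t(3) = 11,  t(4) = 10,  t(5) = 8,  t(6) = 5,  t(7) = 0,  t(8) = 5,  t(9) = 5,  t(10) = 10,  t(11) = 2,  t(12) = 12,  t(13) = 1,  t(14) = 0,  t(15) = 1,  t(16) = 1,  t(17) = 2,  t(18) = 3,  t(19) = 5,  t(20) = 8,  t(21) = 0,  t(22) = 8,  t(23) = 8,  t(24) = 3,  t(25) = 11,  t(26) = 1,  t(27) = 12,  t(28) = 0,  t(29) = 12.
Since (t(28), t(29)) = (t(0), t(1)) = (0, 12) (two consecutive terms determine the rest), the sequence is periodic with period 28.
(1630 - 0) mod 28 = 6, so t(1630) = t(6) = 5.

5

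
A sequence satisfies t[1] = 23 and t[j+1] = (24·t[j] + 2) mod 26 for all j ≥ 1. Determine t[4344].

22

t[1] = 23; t[2] = 8; t[3] = 12; t[4] = 4; t[5] = 20; t[6] = 14; t[7] = 0; t[8] = 2; t[9] = 24; t[10] = 6; t[11] = 16; t[12] = 22; t[13] = 10; t[14] = 8.
Since t[14] = t[2] = 8, the sequence is eventually periodic: after a pre-period of length 1 it cycles with period 12.
For j ≥ 2, t[j] depends only on (j - 2) mod 12. (4344 - 2) mod 12 = 10, so t[4344] = t[12] = 22.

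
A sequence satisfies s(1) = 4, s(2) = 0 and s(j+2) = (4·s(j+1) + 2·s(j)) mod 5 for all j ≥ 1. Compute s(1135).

Listing terms: s(1) = 4,  s(2) = 0,  s(3) = 3,  s(4) = 2,  s(5) = 4,  s(6) = 0.
Since (s(5), s(6)) = (s(1), s(2)) = (4, 0) (two consecutive terms determine the rest), the sequence is periodic with period 4.
(1135 - 1) mod 4 = 2, so s(1135) = s(3) = 3.

3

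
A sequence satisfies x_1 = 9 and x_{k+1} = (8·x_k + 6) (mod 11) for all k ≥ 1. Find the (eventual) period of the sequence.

10

Listing terms: x_1 = 9, x_2 = 1, x_3 = 3, x_4 = 8, x_5 = 4, x_6 = 5, x_7 = 2, x_8 = 0, x_9 = 6, x_{10} = 10, x_{11} = 9.
The sequence repeats with period 10.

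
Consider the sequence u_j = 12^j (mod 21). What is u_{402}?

Computing terms: u_0 = 1; u_1 = 12; u_2 = 18; u_3 = 6; u_4 = 9; u_5 = 3; u_6 = 15; u_7 = 12.
Since u_7 = u_1 = 12, the sequence is eventually periodic: after a pre-period of length 1 it cycles with period 6.
For j ≥ 1, u_j depends only on (j - 1) mod 6. (402 - 1) mod 6 = 5, so u_{402} = u_6 = 15.

15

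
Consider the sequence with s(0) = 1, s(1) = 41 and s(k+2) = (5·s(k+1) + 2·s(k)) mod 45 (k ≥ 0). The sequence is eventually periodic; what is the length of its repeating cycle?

We have s(0) = 1; s(1) = 41; s(2) = 27; s(3) = 37; s(4) = 14; s(5) = 9; s(6) = 28; s(7) = 23; s(8) = 36; s(9) = 1; s(10) = 32; s(11) = 27; s(12) = 19; s(13) = 14; s(14) = 18; s(15) = 28; s(16) = 41; s(17) = 36; s(18) = 37; s(19) = 32; s(20) = 9; s(21) = 19; s(22) = 23; s(23) = 18; s(24) = 1; s(25) = 41.
Since (s(24), s(25)) = (s(0), s(1)) = (1, 41) (two consecutive terms determine the rest), the sequence is periodic with period 24.

24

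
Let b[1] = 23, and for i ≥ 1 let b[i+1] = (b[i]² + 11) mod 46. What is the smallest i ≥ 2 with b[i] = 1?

7

Listing terms: b[1] = 23; b[2] = 34; b[3] = 17; b[4] = 24; b[5] = 35; b[6] = 40; b[7] = 1; b[8] = 12; b[9] = 17.
Since b[9] = b[3] = 17, the sequence is eventually periodic: after a pre-period of length 2 it cycles with period 6.
The value 1 first appears (with i ≥ 2) at b[7].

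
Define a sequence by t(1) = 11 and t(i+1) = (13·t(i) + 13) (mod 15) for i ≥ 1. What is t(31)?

11

t(1) = 11, t(2) = 6, t(3) = 1, t(4) = 11.
The sequence repeats with period 3.
(31 - 1) mod 3 = 0, so t(31) = t(1) = 11.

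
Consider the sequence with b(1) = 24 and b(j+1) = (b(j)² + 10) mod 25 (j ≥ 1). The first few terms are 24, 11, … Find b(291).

We have b(1) = 24; b(2) = 11; b(3) = 6; b(4) = 21; b(5) = 1; b(6) = 11.
Since b(6) = b(2) = 11, the sequence is eventually periodic: after a pre-period of length 1 it cycles with period 4.
For j ≥ 2, b(j) depends only on (j - 2) mod 4. (291 - 2) mod 4 = 1, so b(291) = b(3) = 6.

6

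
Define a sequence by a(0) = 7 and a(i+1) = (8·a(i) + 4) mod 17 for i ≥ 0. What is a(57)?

We have a(0) = 7; a(1) = 9; a(2) = 8; a(3) = 0; a(4) = 4; a(5) = 2; a(6) = 3; a(7) = 11; a(8) = 7.
The sequence repeats with period 8.
So a(57) = a(0 + ((57-0) mod 8)) = a(1) = 9.

9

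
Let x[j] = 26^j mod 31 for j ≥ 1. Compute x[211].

We have x[1] = 26, x[2] = 25, x[3] = 30, x[4] = 5, x[5] = 6, x[6] = 1, x[7] = 26.
The sequence repeats with period 6.
(211 - 1) mod 6 = 0, so x[211] = x[1] = 26.

26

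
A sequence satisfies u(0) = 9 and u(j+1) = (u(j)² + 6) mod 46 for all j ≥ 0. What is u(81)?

u(0) = 9; u(1) = 41; u(2) = 31; u(3) = 1; u(4) = 7; u(5) = 9.
The sequence repeats with period 5.
So u(81) = u(0 + ((81-0) mod 5)) = u(1) = 41.

41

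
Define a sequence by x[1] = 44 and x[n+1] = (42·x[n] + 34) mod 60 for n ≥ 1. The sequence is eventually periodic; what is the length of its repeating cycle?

4

Listing terms: x[1] = 44,  x[2] = 22,  x[3] = 58,  x[4] = 10,  x[5] = 34,  x[6] = 22.
Since x[6] = x[2] = 22, the sequence is eventually periodic: after a pre-period of length 1 it cycles with period 4.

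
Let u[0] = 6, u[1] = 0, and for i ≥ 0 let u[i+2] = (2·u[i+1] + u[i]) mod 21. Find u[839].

We have u[0] = 6,  u[1] = 0,  u[2] = 6,  u[3] = 12,  u[4] = 9,  u[5] = 9,  u[6] = 6,  u[7] = 0.
Since (u[6], u[7]) = (u[0], u[1]) = (6, 0) (two consecutive terms determine the rest), the sequence is periodic with period 6.
(839 - 0) mod 6 = 5, so u[839] = u[5] = 9.

9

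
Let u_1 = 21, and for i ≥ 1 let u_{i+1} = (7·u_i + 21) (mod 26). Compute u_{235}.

Listing terms: u_1 = 21,  u_2 = 12,  u_3 = 1,  u_4 = 2,  u_5 = 9,  u_6 = 6,  u_7 = 11,  u_8 = 20,  u_9 = 5,  u_{10} = 4,  u_{11} = 23,  u_{12} = 0,  u_{13} = 21.
The sequence repeats with period 12.
So u_{235} = u_{1 + ((235-1) mod 12)} = u_7 = 11.

11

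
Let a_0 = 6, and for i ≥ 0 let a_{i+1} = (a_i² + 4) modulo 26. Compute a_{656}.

a_0 = 6,  a_1 = 14,  a_2 = 18,  a_3 = 16,  a_4 = 0,  a_5 = 4,  a_6 = 20,  a_7 = 14.
Since a_7 = a_1 = 14, the sequence is eventually periodic: after a pre-period of length 1 it cycles with period 6.
For i ≥ 1, a_i depends only on (i - 1) mod 6. (656 - 1) mod 6 = 1, so a_{656} = a_2 = 18.

18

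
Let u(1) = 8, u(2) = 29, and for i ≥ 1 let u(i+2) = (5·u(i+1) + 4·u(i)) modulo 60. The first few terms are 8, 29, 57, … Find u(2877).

13

Listing terms: u(1) = 8,  u(2) = 29,  u(3) = 57,  u(4) = 41,  u(5) = 13,  u(6) = 49,  u(7) = 57,  u(8) = 1,  u(9) = 53,  u(10) = 29,  u(11) = 57.
Since (u(10), u(11)) = (u(2), u(3)) = (29, 57) (two consecutive terms determine the rest), the sequence is eventually periodic: after a pre-period of length 1 it cycles with period 8.
For i ≥ 2, u(i) depends only on (i - 2) mod 8. (2877 - 2) mod 8 = 3, so u(2877) = u(5) = 13.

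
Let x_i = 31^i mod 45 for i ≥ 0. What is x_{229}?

31

Listing terms: x_0 = 1,  x_1 = 31,  x_2 = 16,  x_3 = 1.
Since x_3 = x_0 = 1, the sequence is periodic with period 3.
So x_{229} = x_{0 + ((229-0) mod 3)} = x_1 = 31.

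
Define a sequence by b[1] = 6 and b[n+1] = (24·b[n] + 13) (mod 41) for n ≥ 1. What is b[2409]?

10

Computing terms: b[1] = 6, b[2] = 34, b[3] = 9, b[4] = 24, b[5] = 15, b[6] = 4, b[7] = 27, b[8] = 5, b[9] = 10, b[10] = 7, b[11] = 17, b[12] = 11, b[13] = 31, b[14] = 19, b[15] = 18, b[16] = 35, b[17] = 33, b[18] = 26, b[19] = 22, b[20] = 8, b[21] = 0, b[22] = 13, b[23] = 38, b[24] = 23, b[25] = 32, b[26] = 2, b[27] = 20, b[28] = 1, b[29] = 37, b[30] = 40, b[31] = 30, b[32] = 36, b[33] = 16, b[34] = 28, b[35] = 29, b[36] = 12, b[37] = 14, b[38] = 21, b[39] = 25, b[40] = 39, b[41] = 6.
Since b[41] = b[1] = 6, the sequence is periodic with period 40.
So b[2409] = b[1 + ((2409-1) mod 40)] = b[9] = 10.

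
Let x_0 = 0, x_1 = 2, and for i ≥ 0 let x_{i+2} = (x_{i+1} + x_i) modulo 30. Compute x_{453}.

Computing terms: x_0 = 0, x_1 = 2, x_2 = 2, x_3 = 4, x_4 = 6, x_5 = 10, x_6 = 16, x_7 = 26, x_8 = 12, x_9 = 8, x_{10} = 20, x_{11} = 28, x_{12} = 18, x_{13} = 16, x_{14} = 4, x_{15} = 20, x_{16} = 24, x_{17} = 14, x_{18} = 8, x_{19} = 22, x_{20} = 0, x_{21} = 22, x_{22} = 22, x_{23} = 14, x_{24} = 6, x_{25} = 20, x_{26} = 26, x_{27} = 16, x_{28} = 12, x_{29} = 28, x_{30} = 10, x_{31} = 8, x_{32} = 18, x_{33} = 26, x_{34} = 14, x_{35} = 10, x_{36} = 24, x_{37} = 4, x_{38} = 28, x_{39} = 2, x_{40} = 0, x_{41} = 2.
Since (x_{40}, x_{41}) = (x_0, x_1) = (0, 2) (two consecutive terms determine the rest), the sequence is periodic with period 40.
(453 - 0) mod 40 = 13, so x_{453} = x_{13} = 16.

16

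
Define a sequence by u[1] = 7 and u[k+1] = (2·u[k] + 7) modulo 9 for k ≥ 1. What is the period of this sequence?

We have u[1] = 7, u[2] = 3, u[3] = 4, u[4] = 6, u[5] = 1, u[6] = 0, u[7] = 7.
The sequence repeats with period 6.

6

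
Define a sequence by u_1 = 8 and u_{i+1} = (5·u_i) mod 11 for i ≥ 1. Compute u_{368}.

Computing terms: u_1 = 8,  u_2 = 7,  u_3 = 2,  u_4 = 10,  u_5 = 6,  u_6 = 8.
Since u_6 = u_1 = 8, the sequence is periodic with period 5.
So u_{368} = u_{1 + ((368-1) mod 5)} = u_3 = 2.

2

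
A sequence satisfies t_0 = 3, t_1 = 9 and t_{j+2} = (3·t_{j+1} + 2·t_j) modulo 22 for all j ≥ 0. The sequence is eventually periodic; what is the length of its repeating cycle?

30

t_0 = 3, t_1 = 9, t_2 = 11, t_3 = 7, t_4 = 21, t_5 = 11, t_6 = 9, t_7 = 5, t_8 = 11, t_9 = 21, t_{10} = 19, t_{11} = 11, t_{12} = 5, t_{13} = 15, t_{14} = 11, t_{15} = 19, t_{16} = 13, t_{17} = 11, t_{18} = 15, t_{19} = 1, t_{20} = 11, t_{21} = 13, t_{22} = 17, t_{23} = 11, t_{24} = 1, t_{25} = 3, t_{26} = 11, t_{27} = 17, t_{28} = 7, t_{29} = 11, t_{30} = 3, t_{31} = 9.
The sequence repeats with period 30.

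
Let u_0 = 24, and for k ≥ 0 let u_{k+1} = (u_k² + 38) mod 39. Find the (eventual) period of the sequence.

6

Listing terms: u_0 = 24, u_1 = 29, u_2 = 21, u_3 = 11, u_4 = 3, u_5 = 8, u_6 = 24.
The sequence repeats with period 6.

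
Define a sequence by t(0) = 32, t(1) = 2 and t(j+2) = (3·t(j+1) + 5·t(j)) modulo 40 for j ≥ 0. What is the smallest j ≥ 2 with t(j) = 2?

Listing terms: t(0) = 32,  t(1) = 2,  t(2) = 6,  t(3) = 28,  t(4) = 34,  t(5) = 2,  t(6) = 16,  t(7) = 18,  t(8) = 14,  t(9) = 12,  t(10) = 26,  t(11) = 18,  t(12) = 24,  t(13) = 2,  t(14) = 6.
Since (t(13), t(14)) = (t(1), t(2)) = (2, 6) (two consecutive terms determine the rest), the sequence is eventually periodic: after a pre-period of length 1 it cycles with period 12.
The value 2 first appears (with j ≥ 2) at t(5).

5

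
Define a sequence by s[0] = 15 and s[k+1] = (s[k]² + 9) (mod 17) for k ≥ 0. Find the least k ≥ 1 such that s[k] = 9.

5

Computing terms: s[0] = 15; s[1] = 13; s[2] = 8; s[3] = 5; s[4] = 0; s[5] = 9; s[6] = 5.
Since s[6] = s[3] = 5, the sequence is eventually periodic: after a pre-period of length 3 it cycles with period 3.
The value 9 first appears (with k ≥ 1) at s[5].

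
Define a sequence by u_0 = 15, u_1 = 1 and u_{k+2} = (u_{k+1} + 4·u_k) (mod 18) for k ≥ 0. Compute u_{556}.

Computing terms: u_0 = 15; u_1 = 1; u_2 = 7; u_3 = 11; u_4 = 3; u_5 = 11; u_6 = 5; u_7 = 13; u_8 = 15; u_9 = 13; u_{10} = 1; u_{11} = 17; u_{12} = 3; u_{13} = 17; u_{14} = 11; u_{15} = 7; u_{16} = 15; u_{17} = 7; u_{18} = 13; u_{19} = 5; u_{20} = 3; u_{21} = 5; u_{22} = 17; u_{23} = 1; u_{24} = 15; u_{25} = 1.
The sequence repeats with period 24.
(556 - 0) mod 24 = 4, so u_{556} = u_4 = 3.

3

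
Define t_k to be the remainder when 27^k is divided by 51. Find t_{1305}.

24

We have t_1 = 27; t_2 = 15; t_3 = 48; t_4 = 21; t_5 = 6; t_6 = 9; t_7 = 39; t_8 = 33; t_9 = 24; t_{10} = 36; t_{11} = 3; t_{12} = 30; t_{13} = 45; t_{14} = 42; t_{15} = 12; t_{16} = 18; t_{17} = 27.
The sequence repeats with period 16.
(1305 - 1) mod 16 = 8, so t_{1305} = t_9 = 24.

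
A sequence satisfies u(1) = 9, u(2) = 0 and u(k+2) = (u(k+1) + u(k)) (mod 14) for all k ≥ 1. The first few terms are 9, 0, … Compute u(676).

9

Computing terms: u(1) = 9,  u(2) = 0,  u(3) = 9,  u(4) = 9,  u(5) = 4,  u(6) = 13,  u(7) = 3,  u(8) = 2,  u(9) = 5,  u(10) = 7,  u(11) = 12,  u(12) = 5,  u(13) = 3,  u(14) = 8,  u(15) = 11,  u(16) = 5,  u(17) = 2,  u(18) = 7,  u(19) = 9,  u(20) = 2,  u(21) = 11,  u(22) = 13,  u(23) = 10,  u(24) = 9,  u(25) = 5,  u(26) = 0,  u(27) = 5,  u(28) = 5,  u(29) = 10,  u(30) = 1,  u(31) = 11,  u(32) = 12,  u(33) = 9,  u(34) = 7,  u(35) = 2,  u(36) = 9,  u(37) = 11,  u(38) = 6,  u(39) = 3,  u(40) = 9,  u(41) = 12,  u(42) = 7,  u(43) = 5,  u(44) = 12,  u(45) = 3,  u(46) = 1,  u(47) = 4,  u(48) = 5,  u(49) = 9,  u(50) = 0.
Since (u(49), u(50)) = (u(1), u(2)) = (9, 0) (two consecutive terms determine the rest), the sequence is periodic with period 48.
So u(676) = u(1 + ((676-1) mod 48)) = u(4) = 9.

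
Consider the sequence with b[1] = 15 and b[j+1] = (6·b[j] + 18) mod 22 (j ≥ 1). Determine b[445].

12

Listing terms: b[1] = 15; b[2] = 20; b[3] = 6; b[4] = 10; b[5] = 12; b[6] = 2; b[7] = 8; b[8] = 0; b[9] = 18; b[10] = 16; b[11] = 4; b[12] = 20.
Since b[12] = b[2] = 20, the sequence is eventually periodic: after a pre-period of length 1 it cycles with period 10.
For j ≥ 2, b[j] depends only on (j - 2) mod 10. (445 - 2) mod 10 = 3, so b[445] = b[5] = 12.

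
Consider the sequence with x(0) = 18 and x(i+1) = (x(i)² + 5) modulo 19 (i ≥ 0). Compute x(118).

We have x(0) = 18,  x(1) = 6,  x(2) = 3,  x(3) = 14,  x(4) = 11,  x(5) = 12,  x(6) = 16,  x(7) = 14.
Since x(7) = x(3) = 14, the sequence is eventually periodic: after a pre-period of length 3 it cycles with period 4.
For i ≥ 3, x(i) depends only on (i - 3) mod 4. (118 - 3) mod 4 = 3, so x(118) = x(6) = 16.

16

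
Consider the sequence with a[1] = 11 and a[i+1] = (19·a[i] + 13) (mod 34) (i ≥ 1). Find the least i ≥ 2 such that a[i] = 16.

8

Computing terms: a[1] = 11; a[2] = 18; a[3] = 15; a[4] = 26; a[5] = 31; a[6] = 24; a[7] = 27; a[8] = 16; a[9] = 11.
Since a[9] = a[1] = 11, the sequence is periodic with period 8.
The value 16 first appears (with i ≥ 2) at a[8].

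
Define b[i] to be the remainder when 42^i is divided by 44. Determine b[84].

Listing terms: b[0] = 1,  b[1] = 42,  b[2] = 4,  b[3] = 36,  b[4] = 16,  b[5] = 12,  b[6] = 20,  b[7] = 4.
Since b[7] = b[2] = 4, the sequence is eventually periodic: after a pre-period of length 2 it cycles with period 5.
For i ≥ 2, b[i] depends only on (i - 2) mod 5. (84 - 2) mod 5 = 2, so b[84] = b[4] = 16.

16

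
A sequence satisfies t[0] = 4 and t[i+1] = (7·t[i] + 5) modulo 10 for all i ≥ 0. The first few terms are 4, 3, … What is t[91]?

We have t[0] = 4,  t[1] = 3,  t[2] = 6,  t[3] = 7,  t[4] = 4.
The sequence repeats with period 4.
(91 - 0) mod 4 = 3, so t[91] = t[3] = 7.

7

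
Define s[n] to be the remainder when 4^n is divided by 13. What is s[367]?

We have s[0] = 1, s[1] = 4, s[2] = 3, s[3] = 12, s[4] = 9, s[5] = 10, s[6] = 1.
Since s[6] = s[0] = 1, the sequence is periodic with period 6.
(367 - 0) mod 6 = 1, so s[367] = s[1] = 4.

4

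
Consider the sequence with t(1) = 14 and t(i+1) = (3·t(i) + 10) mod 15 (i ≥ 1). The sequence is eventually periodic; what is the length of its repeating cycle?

Computing terms: t(1) = 14,  t(2) = 7,  t(3) = 1,  t(4) = 13,  t(5) = 4,  t(6) = 7.
Since t(6) = t(2) = 7, the sequence is eventually periodic: after a pre-period of length 1 it cycles with period 4.

4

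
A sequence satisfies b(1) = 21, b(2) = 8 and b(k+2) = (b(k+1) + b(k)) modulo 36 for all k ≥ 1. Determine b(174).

b(1) = 21, b(2) = 8, b(3) = 29, b(4) = 1, b(5) = 30, b(6) = 31, b(7) = 25, b(8) = 20, b(9) = 9, b(10) = 29, b(11) = 2, b(12) = 31, b(13) = 33, b(14) = 28, b(15) = 25, b(16) = 17, b(17) = 6, b(18) = 23, b(19) = 29, b(20) = 16, b(21) = 9, b(22) = 25, b(23) = 34, b(24) = 23, b(25) = 21, b(26) = 8.
Since (b(25), b(26)) = (b(1), b(2)) = (21, 8) (two consecutive terms determine the rest), the sequence is periodic with period 24.
So b(174) = b(1 + ((174-1) mod 24)) = b(6) = 31.

31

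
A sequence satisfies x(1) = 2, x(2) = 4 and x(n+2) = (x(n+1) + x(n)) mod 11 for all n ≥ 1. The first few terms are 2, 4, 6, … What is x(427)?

9

Computing terms: x(1) = 2, x(2) = 4, x(3) = 6, x(4) = 10, x(5) = 5, x(6) = 4, x(7) = 9, x(8) = 2, x(9) = 0, x(10) = 2, x(11) = 2, x(12) = 4.
The sequence repeats with period 10.
(427 - 1) mod 10 = 6, so x(427) = x(7) = 9.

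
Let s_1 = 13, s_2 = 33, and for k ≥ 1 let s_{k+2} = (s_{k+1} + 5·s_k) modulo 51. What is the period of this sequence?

We have s_1 = 13; s_2 = 33; s_3 = 47; s_4 = 8; s_5 = 39; s_6 = 28; s_7 = 19; s_8 = 6; s_9 = 50; s_{10} = 29; s_{11} = 24; s_{12} = 16; s_{13} = 34; s_{14} = 12; s_{15} = 29; s_{16} = 38; s_{17} = 30; s_{18} = 16; s_{19} = 13; s_{20} = 42; s_{21} = 5; s_{22} = 11; s_{23} = 36; s_{24} = 40; s_{25} = 16; s_{26} = 12; s_{27} = 41; s_{28} = 50; s_{29} = 0; s_{30} = 46; s_{31} = 46; s_{32} = 21; s_{33} = 47; s_{34} = 50; s_{35} = 30; s_{36} = 25; s_{37} = 22; s_{38} = 45; s_{39} = 2; s_{40} = 23; s_{41} = 33; s_{42} = 46; s_{43} = 7; s_{44} = 33; s_{45} = 17; s_{46} = 29; s_{47} = 12; s_{48} = 4; s_{49} = 13; s_{50} = 33.
The sequence repeats with period 48.

48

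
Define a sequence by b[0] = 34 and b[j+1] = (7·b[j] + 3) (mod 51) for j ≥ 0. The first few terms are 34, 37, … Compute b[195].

1

Listing terms: b[0] = 34, b[1] = 37, b[2] = 7, b[3] = 1, b[4] = 10, b[5] = 22, b[6] = 4, b[7] = 31, b[8] = 16, b[9] = 13, b[10] = 43, b[11] = 49, b[12] = 40, b[13] = 28, b[14] = 46, b[15] = 19, b[16] = 34.
The sequence repeats with period 16.
(195 - 0) mod 16 = 3, so b[195] = b[3] = 1.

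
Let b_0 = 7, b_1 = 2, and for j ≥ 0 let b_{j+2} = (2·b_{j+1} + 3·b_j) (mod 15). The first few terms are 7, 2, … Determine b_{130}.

Computing terms: b_0 = 7, b_1 = 2, b_2 = 10, b_3 = 11, b_4 = 7, b_5 = 2.
The sequence repeats with period 4.
(130 - 0) mod 4 = 2, so b_{130} = b_2 = 10.

10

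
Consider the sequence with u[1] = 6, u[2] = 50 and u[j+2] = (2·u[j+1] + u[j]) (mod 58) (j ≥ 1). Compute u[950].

20

u[1] = 6, u[2] = 50, u[3] = 48, u[4] = 30, u[5] = 50, u[6] = 14, u[7] = 20, u[8] = 54, u[9] = 12, u[10] = 20, u[11] = 52, u[12] = 8, u[13] = 10, u[14] = 28, u[15] = 8, u[16] = 44, u[17] = 38, u[18] = 4, u[19] = 46, u[20] = 38, u[21] = 6, u[22] = 50.
Since (u[21], u[22]) = (u[1], u[2]) = (6, 50) (two consecutive terms determine the rest), the sequence is periodic with period 20.
So u[950] = u[1 + ((950-1) mod 20)] = u[10] = 20.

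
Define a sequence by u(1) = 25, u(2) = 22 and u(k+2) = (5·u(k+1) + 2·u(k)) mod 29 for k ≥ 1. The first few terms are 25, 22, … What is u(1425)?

We have u(1) = 25, u(2) = 22, u(3) = 15, u(4) = 3, u(5) = 16, u(6) = 28, u(7) = 27, u(8) = 17, u(9) = 23, u(10) = 4, u(11) = 8, u(12) = 19, u(13) = 24, u(14) = 13, u(15) = 26, u(16) = 11, u(17) = 20, u(18) = 6, u(19) = 12, u(20) = 14, u(21) = 7, u(22) = 5, u(23) = 10, u(24) = 2, u(25) = 1, u(26) = 9, u(27) = 18, u(28) = 21, u(29) = 25, u(30) = 22.
The sequence repeats with period 28.
(1425 - 1) mod 28 = 24, so u(1425) = u(25) = 1.

1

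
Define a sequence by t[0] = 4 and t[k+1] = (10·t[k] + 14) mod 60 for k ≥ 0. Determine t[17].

14

Listing terms: t[0] = 4; t[1] = 54; t[2] = 14; t[3] = 34; t[4] = 54.
Since t[4] = t[1] = 54, the sequence is eventually periodic: after a pre-period of length 1 it cycles with period 3.
For k ≥ 1, t[k] depends only on (k - 1) mod 3. (17 - 1) mod 3 = 1, so t[17] = t[2] = 14.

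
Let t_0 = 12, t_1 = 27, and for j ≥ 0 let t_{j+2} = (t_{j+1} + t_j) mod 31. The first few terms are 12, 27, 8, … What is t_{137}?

t_0 = 12; t_1 = 27; t_2 = 8; t_3 = 4; t_4 = 12; t_5 = 16; t_6 = 28; t_7 = 13; t_8 = 10; t_9 = 23; t_{10} = 2; t_{11} = 25; t_{12} = 27; t_{13} = 21; t_{14} = 17; t_{15} = 7; t_{16} = 24; t_{17} = 0; t_{18} = 24; t_{19} = 24; t_{20} = 17; t_{21} = 10; t_{22} = 27; t_{23} = 6; t_{24} = 2; t_{25} = 8; t_{26} = 10; t_{27} = 18; t_{28} = 28; t_{29} = 15; t_{30} = 12; t_{31} = 27.
Since (t_{30}, t_{31}) = (t_0, t_1) = (12, 27) (two consecutive terms determine the rest), the sequence is periodic with period 30.
So t_{137} = t_{0 + ((137-0) mod 30)} = t_{17} = 0.

0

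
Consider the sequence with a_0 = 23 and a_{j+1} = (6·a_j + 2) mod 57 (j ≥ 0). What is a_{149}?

Listing terms: a_0 = 23,  a_1 = 26,  a_2 = 44,  a_3 = 38,  a_4 = 2,  a_5 = 14,  a_6 = 29,  a_7 = 5,  a_8 = 32,  a_9 = 23.
Since a_9 = a_0 = 23, the sequence is periodic with period 9.
So a_{149} = a_{0 + ((149-0) mod 9)} = a_5 = 14.

14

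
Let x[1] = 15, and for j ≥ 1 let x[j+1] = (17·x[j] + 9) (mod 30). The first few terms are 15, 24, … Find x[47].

27

Computing terms: x[1] = 15; x[2] = 24; x[3] = 27; x[4] = 18; x[5] = 15.
The sequence repeats with period 4.
(47 - 1) mod 4 = 2, so x[47] = x[3] = 27.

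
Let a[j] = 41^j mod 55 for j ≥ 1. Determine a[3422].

a[1] = 41,  a[2] = 31,  a[3] = 6,  a[4] = 26,  a[5] = 21,  a[6] = 36,  a[7] = 46,  a[8] = 16,  a[9] = 51,  a[10] = 1,  a[11] = 41.
The sequence repeats with period 10.
So a[3422] = a[1 + ((3422-1) mod 10)] = a[2] = 31.

31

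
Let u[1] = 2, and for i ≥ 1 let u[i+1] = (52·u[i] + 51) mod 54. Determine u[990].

We have u[1] = 2, u[2] = 47, u[3] = 11, u[4] = 29, u[5] = 47.
Since u[5] = u[2] = 47, the sequence is eventually periodic: after a pre-period of length 1 it cycles with period 3.
For i ≥ 2, u[i] depends only on (i - 2) mod 3. (990 - 2) mod 3 = 1, so u[990] = u[3] = 11.

11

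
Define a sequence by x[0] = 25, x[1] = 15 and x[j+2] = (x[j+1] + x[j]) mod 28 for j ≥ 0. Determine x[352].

11

We have x[0] = 25, x[1] = 15, x[2] = 12, x[3] = 27, x[4] = 11, x[5] = 10, x[6] = 21, x[7] = 3, x[8] = 24, x[9] = 27, x[10] = 23, x[11] = 22, x[12] = 17, x[13] = 11, x[14] = 0, x[15] = 11, x[16] = 11, x[17] = 22, x[18] = 5, x[19] = 27, x[20] = 4, x[21] = 3, x[22] = 7, x[23] = 10, x[24] = 17, x[25] = 27, x[26] = 16, x[27] = 15, x[28] = 3, x[29] = 18, x[30] = 21, x[31] = 11, x[32] = 4, x[33] = 15, x[34] = 19, x[35] = 6, x[36] = 25, x[37] = 3, x[38] = 0, x[39] = 3, x[40] = 3, x[41] = 6, x[42] = 9, x[43] = 15, x[44] = 24, x[45] = 11, x[46] = 7, x[47] = 18, x[48] = 25, x[49] = 15.
The sequence repeats with period 48.
So x[352] = x[0 + ((352-0) mod 48)] = x[16] = 11.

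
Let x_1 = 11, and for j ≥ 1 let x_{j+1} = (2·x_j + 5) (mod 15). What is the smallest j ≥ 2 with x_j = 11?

Listing terms: x_1 = 11,  x_2 = 12,  x_3 = 14,  x_4 = 3,  x_5 = 11.
Since x_5 = x_1 = 11, the sequence is periodic with period 4.
The value 11 next appears (with j ≥ 2) at x_5.

5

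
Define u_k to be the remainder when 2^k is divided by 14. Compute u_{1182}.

Computing terms: u_1 = 2, u_2 = 4, u_3 = 8, u_4 = 2.
Since u_4 = u_1 = 2, the sequence is periodic with period 3.
So u_{1182} = u_{1 + ((1182-1) mod 3)} = u_3 = 8.

8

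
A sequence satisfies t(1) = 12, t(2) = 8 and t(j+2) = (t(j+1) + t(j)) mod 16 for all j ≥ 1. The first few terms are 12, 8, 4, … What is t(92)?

Computing terms: t(1) = 12, t(2) = 8, t(3) = 4, t(4) = 12, t(5) = 0, t(6) = 12, t(7) = 12, t(8) = 8.
The sequence repeats with period 6.
(92 - 1) mod 6 = 1, so t(92) = t(2) = 8.

8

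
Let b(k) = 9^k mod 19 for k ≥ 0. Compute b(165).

b(0) = 1, b(1) = 9, b(2) = 5, b(3) = 7, b(4) = 6, b(5) = 16, b(6) = 11, b(7) = 4, b(8) = 17, b(9) = 1.
The sequence repeats with period 9.
So b(165) = b(0 + ((165-0) mod 9)) = b(3) = 7.

7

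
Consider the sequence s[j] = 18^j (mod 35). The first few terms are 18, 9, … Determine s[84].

We have s[1] = 18; s[2] = 9; s[3] = 22; s[4] = 11; s[5] = 23; s[6] = 29; s[7] = 32; s[8] = 16; s[9] = 8; s[10] = 4; s[11] = 2; s[12] = 1; s[13] = 18.
Since s[13] = s[1] = 18, the sequence is periodic with period 12.
So s[84] = s[1 + ((84-1) mod 12)] = s[12] = 1.

1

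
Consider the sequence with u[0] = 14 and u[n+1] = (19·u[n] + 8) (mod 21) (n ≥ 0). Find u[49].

1

Listing terms: u[0] = 14, u[1] = 1, u[2] = 6, u[3] = 17, u[4] = 16, u[5] = 18, u[6] = 14.
The sequence repeats with period 6.
So u[49] = u[0 + ((49-0) mod 6)] = u[1] = 1.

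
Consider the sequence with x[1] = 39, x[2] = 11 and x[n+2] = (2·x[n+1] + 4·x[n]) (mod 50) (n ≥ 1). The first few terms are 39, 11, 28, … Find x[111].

x[1] = 39,  x[2] = 11,  x[3] = 28,  x[4] = 0,  x[5] = 12,  x[6] = 24,  x[7] = 46,  x[8] = 38,  x[9] = 10,  x[10] = 22,  x[11] = 34,  x[12] = 6,  x[13] = 48,  x[14] = 20,  x[15] = 32,  x[16] = 44,  x[17] = 16,  x[18] = 8,  x[19] = 30,  x[20] = 42,  x[21] = 4,  x[22] = 26,  x[23] = 18,  x[24] = 40,  x[25] = 2,  x[26] = 14,  x[27] = 36,  x[28] = 28,  x[29] = 0.
Since (x[28], x[29]) = (x[3], x[4]) = (28, 0) (two consecutive terms determine the rest), the sequence is eventually periodic: after a pre-period of length 2 it cycles with period 25.
For n ≥ 3, x[n] depends only on (n - 3) mod 25. (111 - 3) mod 25 = 8, so x[111] = x[11] = 34.

34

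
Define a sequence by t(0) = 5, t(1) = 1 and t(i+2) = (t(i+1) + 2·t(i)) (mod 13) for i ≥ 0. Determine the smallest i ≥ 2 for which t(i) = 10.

10

Listing terms: t(0) = 5,  t(1) = 1,  t(2) = 11,  t(3) = 0,  t(4) = 9,  t(5) = 9,  t(6) = 1,  t(7) = 6,  t(8) = 8,  t(9) = 7,  t(10) = 10,  t(11) = 11,  t(12) = 5,  t(13) = 1.
Since (t(12), t(13)) = (t(0), t(1)) = (5, 1) (two consecutive terms determine the rest), the sequence is periodic with period 12.
The value 10 first appears (with i ≥ 2) at t(10).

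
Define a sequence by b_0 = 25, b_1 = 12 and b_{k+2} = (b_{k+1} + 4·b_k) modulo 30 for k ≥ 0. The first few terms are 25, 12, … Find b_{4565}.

18

Listing terms: b_0 = 25; b_1 = 12; b_2 = 22; b_3 = 10; b_4 = 8; b_5 = 18; b_6 = 20; b_7 = 2; b_8 = 22; b_9 = 0; b_{10} = 28; b_{11} = 28; b_{12} = 20; b_{13} = 12; b_{14} = 2; b_{15} = 20; b_{16} = 28; b_{17} = 18; b_{18} = 10; b_{19} = 22; b_{20} = 2; b_{21} = 0; b_{22} = 8; b_{23} = 8; b_{24} = 10; b_{25} = 12; b_{26} = 22.
Since (b_{25}, b_{26}) = (b_1, b_2) = (12, 22) (two consecutive terms determine the rest), the sequence is eventually periodic: after a pre-period of length 1 it cycles with period 24.
For k ≥ 1, b_k depends only on (k - 1) mod 24. (4565 - 1) mod 24 = 4, so b_{4565} = b_5 = 18.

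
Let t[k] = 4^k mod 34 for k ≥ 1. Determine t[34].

16

Listing terms: t[1] = 4; t[2] = 16; t[3] = 30; t[4] = 18; t[5] = 4.
The sequence repeats with period 4.
So t[34] = t[1 + ((34-1) mod 4)] = t[2] = 16.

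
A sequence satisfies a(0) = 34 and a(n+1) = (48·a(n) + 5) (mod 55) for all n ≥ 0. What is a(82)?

41

We have a(0) = 34; a(1) = 42; a(2) = 41; a(3) = 48; a(4) = 54; a(5) = 12; a(6) = 31; a(7) = 8; a(8) = 4; a(9) = 32; a(10) = 1; a(11) = 53; a(12) = 19; a(13) = 37; a(14) = 21; a(15) = 23; a(16) = 9; a(17) = 52; a(18) = 26; a(19) = 43; a(20) = 34.
Since a(20) = a(0) = 34, the sequence is periodic with period 20.
(82 - 0) mod 20 = 2, so a(82) = a(2) = 41.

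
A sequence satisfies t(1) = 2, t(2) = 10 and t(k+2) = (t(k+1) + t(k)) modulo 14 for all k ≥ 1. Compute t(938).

Computing terms: t(1) = 2; t(2) = 10; t(3) = 12; t(4) = 8; t(5) = 6; t(6) = 0; t(7) = 6; t(8) = 6; t(9) = 12; t(10) = 4; t(11) = 2; t(12) = 6; t(13) = 8; t(14) = 0; t(15) = 8; t(16) = 8; t(17) = 2; t(18) = 10.
The sequence repeats with period 16.
So t(938) = t(1 + ((938-1) mod 16)) = t(10) = 4.

4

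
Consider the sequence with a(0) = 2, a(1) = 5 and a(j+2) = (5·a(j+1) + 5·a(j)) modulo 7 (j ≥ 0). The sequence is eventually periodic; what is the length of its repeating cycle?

24

We have a(0) = 2,  a(1) = 5,  a(2) = 0,  a(3) = 4,  a(4) = 6,  a(5) = 1,  a(6) = 0,  a(7) = 5,  a(8) = 4,  a(9) = 3,  a(10) = 0,  a(11) = 1,  a(12) = 5,  a(13) = 2,  a(14) = 0,  a(15) = 3,  a(16) = 1,  a(17) = 6,  a(18) = 0,  a(19) = 2,  a(20) = 3,  a(21) = 4,  a(22) = 0,  a(23) = 6,  a(24) = 2,  a(25) = 5.
The sequence repeats with period 24.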